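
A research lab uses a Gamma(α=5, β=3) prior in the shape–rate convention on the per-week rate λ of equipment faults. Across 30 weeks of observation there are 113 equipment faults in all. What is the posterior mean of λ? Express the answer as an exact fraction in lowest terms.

Total count 113 over total exposure 30 weeks.
Conjugate update: add total count to the shape and total exposure to the rate, giving Gamma(118, 33).
Posterior mean = α'/β' = 118/33.

118/33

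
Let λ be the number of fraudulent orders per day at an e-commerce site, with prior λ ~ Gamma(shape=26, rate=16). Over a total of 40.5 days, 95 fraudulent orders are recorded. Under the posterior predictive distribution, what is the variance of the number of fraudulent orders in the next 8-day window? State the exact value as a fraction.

Total count 95 over total exposure 40.5 days.
Posterior: α' = 26 + 95 = 121, β' = 16 + 40.5 = 113/2.
The posterior predictive for a window of length T is Negative Binomial with variance T·α'·(β'+T)/β'² = 8·121·(129/2)/(12769/4) = 249744/12769.

249744/12769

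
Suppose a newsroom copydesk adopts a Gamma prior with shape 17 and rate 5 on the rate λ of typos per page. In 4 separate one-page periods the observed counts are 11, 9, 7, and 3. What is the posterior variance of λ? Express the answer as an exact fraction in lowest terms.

Total count: 11 + 9 + 7 + 3 = 30.
Total exposure: 4 pages.
Conjugate update: add total count to the shape and total exposure to the rate, giving Gamma(47, 9).
Posterior variance = α'/β'² = 47/81.

47/81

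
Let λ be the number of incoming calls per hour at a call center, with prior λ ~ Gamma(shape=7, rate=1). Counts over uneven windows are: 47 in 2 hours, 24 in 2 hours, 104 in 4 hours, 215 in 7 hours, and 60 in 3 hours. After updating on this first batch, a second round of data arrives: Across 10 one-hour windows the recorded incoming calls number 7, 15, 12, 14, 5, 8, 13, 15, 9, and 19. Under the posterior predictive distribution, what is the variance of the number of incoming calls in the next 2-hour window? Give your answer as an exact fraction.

Total count: 47 + 24 + 104 + 215 + 60 = 450.
Total exposure: 2 + 2 + 4 + 7 + 3 = 18 hours.
After the first batch: Gamma(7 + 450, 1 + 18) = Gamma(457, 19).
Total count: 7 + 15 + 12 + 14 + 5 + 8 + 13 + 15 + 9 + 19 = 117.
Total exposure: 10 hours.
After the second batch: Gamma(457 + 117, 19 + 10) = Gamma(574, 29).
The posterior predictive for a window of length T is Negative Binomial with variance T·α'·(β'+T)/β'² = 2·574·31/841 = 35588/841.

35588/841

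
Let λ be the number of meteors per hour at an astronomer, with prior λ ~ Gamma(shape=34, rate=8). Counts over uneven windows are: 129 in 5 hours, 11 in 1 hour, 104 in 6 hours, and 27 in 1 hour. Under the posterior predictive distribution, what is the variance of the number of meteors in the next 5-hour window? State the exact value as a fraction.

Total count: 129 + 11 + 104 + 27 = 271.
Total exposure: 5 + 1 + 6 + 1 = 13 hours.
Gamma(α, β) with Poisson data over total exposure Σt gives posterior Gamma(α+Σx, β+Σt) = Gamma(305, 21).
The posterior predictive for a window of length T is Negative Binomial with variance T·α'·(β'+T)/β'² = 5·305·26/441 = 39650/441.

39650/441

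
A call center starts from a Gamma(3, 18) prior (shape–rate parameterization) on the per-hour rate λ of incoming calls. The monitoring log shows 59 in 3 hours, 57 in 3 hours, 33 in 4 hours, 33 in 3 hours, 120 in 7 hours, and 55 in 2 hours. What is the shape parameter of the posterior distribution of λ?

Total count: 59 + 57 + 33 + 33 + 120 + 55 = 357.
Total exposure: 3 + 3 + 4 + 3 + 7 + 2 = 22 hours.
By Gamma–Poisson conjugacy, the posterior is Gamma(α + Σx, β + Σt) = Gamma(3 + 357, 18 + 22) = Gamma(360, 40).

360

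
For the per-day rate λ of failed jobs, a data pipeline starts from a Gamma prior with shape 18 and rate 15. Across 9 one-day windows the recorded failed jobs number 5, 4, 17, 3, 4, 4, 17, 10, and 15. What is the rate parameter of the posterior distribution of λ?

24

Total count: 5 + 4 + 17 + 3 + 4 + 4 + 17 + 10 + 15 = 79.
Total exposure: 9 days.
By Gamma–Poisson conjugacy, the posterior is Gamma(α + Σx, β + Σt) = Gamma(18 + 79, 15 + 9) = Gamma(97, 24).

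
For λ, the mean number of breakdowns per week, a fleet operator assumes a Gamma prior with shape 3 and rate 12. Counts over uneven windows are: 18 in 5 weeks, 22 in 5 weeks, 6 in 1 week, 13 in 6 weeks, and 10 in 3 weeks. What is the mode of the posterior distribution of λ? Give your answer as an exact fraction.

71/32

Total count: 18 + 22 + 6 + 13 + 10 = 69.
Total exposure: 5 + 5 + 1 + 6 + 3 = 20 weeks.
Posterior: α' = 3 + 69 = 72, β' = 12 + 20 = 32.
Posterior mode = (α'−1)/β' = 71/32.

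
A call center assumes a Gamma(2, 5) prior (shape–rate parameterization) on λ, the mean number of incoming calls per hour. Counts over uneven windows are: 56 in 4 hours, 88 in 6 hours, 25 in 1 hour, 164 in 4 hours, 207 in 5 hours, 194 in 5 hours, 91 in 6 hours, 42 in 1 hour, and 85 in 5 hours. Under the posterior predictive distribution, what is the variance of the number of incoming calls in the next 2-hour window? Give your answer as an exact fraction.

Total count: 56 + 88 + 25 + 164 + 207 + 194 + 91 + 42 + 85 = 952.
Total exposure: 4 + 6 + 1 + 4 + 5 + 5 + 6 + 1 + 5 = 37 hours.
Gamma(α, β) with Poisson data over total exposure Σt gives posterior Gamma(α+Σx, β+Σt) = Gamma(954, 42).
The posterior predictive for a window of length T is Negative Binomial with variance T·α'·(β'+T)/β'² = 2·954·44/1764 = 2332/49.

2332/49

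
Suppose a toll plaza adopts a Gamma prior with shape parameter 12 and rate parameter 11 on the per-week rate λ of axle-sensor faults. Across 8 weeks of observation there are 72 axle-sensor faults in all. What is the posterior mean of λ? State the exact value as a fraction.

84/19

Total count 72 over total exposure 8 weeks.
Conjugate update: add total count to the shape and total exposure to the rate, giving Gamma(84, 19).
Posterior mean = α'/β' = 84/19.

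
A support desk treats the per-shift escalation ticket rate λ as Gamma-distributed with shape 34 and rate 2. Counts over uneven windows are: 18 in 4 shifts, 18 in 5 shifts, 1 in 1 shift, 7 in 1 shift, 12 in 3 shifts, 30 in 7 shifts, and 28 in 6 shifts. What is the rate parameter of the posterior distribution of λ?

Total count: 18 + 18 + 1 + 7 + 12 + 30 + 28 = 114.
Total exposure: 4 + 5 + 1 + 1 + 3 + 7 + 6 = 27 shifts.
Posterior: α' = 34 + 114 = 148, β' = 2 + 27 = 29.

29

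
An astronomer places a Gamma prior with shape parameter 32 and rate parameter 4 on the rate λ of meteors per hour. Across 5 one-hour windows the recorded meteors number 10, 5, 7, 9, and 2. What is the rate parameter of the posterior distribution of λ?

9

Total count: 10 + 5 + 7 + 9 + 2 = 33.
Total exposure: 5 hours.
Gamma(α, β) with Poisson data over total exposure Σt gives posterior Gamma(α+Σx, β+Σt) = Gamma(65, 9).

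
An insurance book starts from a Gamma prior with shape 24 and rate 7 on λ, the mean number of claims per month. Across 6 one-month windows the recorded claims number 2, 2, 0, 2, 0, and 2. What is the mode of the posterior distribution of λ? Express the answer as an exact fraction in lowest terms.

31/13

Total count: 2 + 2 + 0 + 2 + 0 + 2 = 8.
Total exposure: 6 months.
Posterior: α' = 24 + 8 = 32, β' = 7 + 6 = 13.
Posterior mode = (α'−1)/β' = 31/13.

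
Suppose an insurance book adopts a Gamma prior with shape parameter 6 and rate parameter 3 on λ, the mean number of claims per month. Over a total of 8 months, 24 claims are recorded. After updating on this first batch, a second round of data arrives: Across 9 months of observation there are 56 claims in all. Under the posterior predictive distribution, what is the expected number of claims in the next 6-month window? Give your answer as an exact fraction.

Total count 24 over total exposure 8 months.
After the first batch: Gamma(6 + 24, 3 + 8) = Gamma(30, 11).
Total count 56 over total exposure 9 months.
After the second batch: Gamma(30 + 56, 11 + 9) = Gamma(86, 20).
Predictive mean over a 6-month window = T·E[λ|data] = 6·86/20 = 129/5.

129/5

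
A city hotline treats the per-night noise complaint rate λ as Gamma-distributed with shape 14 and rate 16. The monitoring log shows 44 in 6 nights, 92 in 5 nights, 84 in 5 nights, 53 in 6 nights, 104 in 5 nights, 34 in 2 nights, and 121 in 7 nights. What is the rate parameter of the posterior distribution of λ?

52

Total count: 44 + 92 + 84 + 53 + 104 + 34 + 121 = 532.
Total exposure: 6 + 5 + 5 + 6 + 5 + 2 + 7 = 36 nights.
Posterior: α' = 14 + 532 = 546, β' = 16 + 36 = 52.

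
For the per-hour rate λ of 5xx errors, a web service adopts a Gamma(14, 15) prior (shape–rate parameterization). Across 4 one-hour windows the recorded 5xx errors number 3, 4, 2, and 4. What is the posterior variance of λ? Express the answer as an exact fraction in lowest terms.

Total count: 3 + 4 + 2 + 4 = 13.
Total exposure: 4 hours.
Posterior: α' = 14 + 13 = 27, β' = 15 + 4 = 19.
Posterior variance = α'/β'² = 27/361.

27/361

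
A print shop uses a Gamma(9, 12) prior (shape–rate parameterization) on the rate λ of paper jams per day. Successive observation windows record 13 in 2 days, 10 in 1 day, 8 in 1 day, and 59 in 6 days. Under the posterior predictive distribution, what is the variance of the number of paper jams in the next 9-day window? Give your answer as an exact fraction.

2511/44

Total count: 13 + 10 + 8 + 59 = 90.
Total exposure: 2 + 1 + 1 + 6 = 10 days.
Posterior: α' = 9 + 90 = 99, β' = 12 + 10 = 22.
The posterior predictive for a window of length T is Negative Binomial with variance T·α'·(β'+T)/β'² = 9·99·31/484 = 2511/44.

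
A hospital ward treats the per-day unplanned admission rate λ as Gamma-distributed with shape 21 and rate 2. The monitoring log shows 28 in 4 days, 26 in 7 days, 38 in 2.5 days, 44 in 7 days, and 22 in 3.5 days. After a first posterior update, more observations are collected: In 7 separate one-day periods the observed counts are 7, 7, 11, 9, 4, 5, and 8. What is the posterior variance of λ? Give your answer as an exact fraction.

Total count: 28 + 26 + 38 + 44 + 22 = 158.
Total exposure: 4 + 7 + 2.5 + 7 + 3.5 = 24 days.
After the first batch: Gamma(21 + 158, 2 + 24) = Gamma(179, 26).
Total count: 7 + 7 + 11 + 9 + 4 + 5 + 8 = 51.
Total exposure: 7 days.
After the second batch: Gamma(179 + 51, 26 + 7) = Gamma(230, 33).
Posterior variance = α'/β'² = 230/1089.

230/1089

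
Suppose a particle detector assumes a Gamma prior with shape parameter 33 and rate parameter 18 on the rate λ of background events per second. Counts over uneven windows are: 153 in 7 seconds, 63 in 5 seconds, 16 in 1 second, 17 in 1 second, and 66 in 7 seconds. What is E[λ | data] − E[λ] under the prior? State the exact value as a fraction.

553/78

Total count: 153 + 63 + 16 + 17 + 66 = 315.
Total exposure: 7 + 5 + 1 + 1 + 7 = 21 seconds.
Conjugate update: add total count to the shape and total exposure to the rate, giving Gamma(348, 39).
Posterior mean = 348/39 = 116/13; prior mean = 33/18 = 11/6. Difference = 116/13 − 11/6 = 553/78.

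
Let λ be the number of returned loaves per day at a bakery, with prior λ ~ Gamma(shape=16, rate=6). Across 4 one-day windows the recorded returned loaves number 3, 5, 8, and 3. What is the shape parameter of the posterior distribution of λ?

Total count: 3 + 5 + 8 + 3 = 19.
Total exposure: 4 days.
Posterior: α' = 16 + 19 = 35, β' = 6 + 4 = 10.

35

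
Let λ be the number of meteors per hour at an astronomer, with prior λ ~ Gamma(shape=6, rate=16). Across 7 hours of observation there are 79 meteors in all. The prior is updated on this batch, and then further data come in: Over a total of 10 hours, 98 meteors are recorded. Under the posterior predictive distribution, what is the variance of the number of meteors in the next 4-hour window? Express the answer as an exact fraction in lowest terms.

Total count 79 over total exposure 7 hours.
After the first batch: Gamma(6 + 79, 16 + 7) = Gamma(85, 23).
Total count 98 over total exposure 10 hours.
After the second batch: Gamma(85 + 98, 23 + 10) = Gamma(183, 33).
The posterior predictive for a window of length T is Negative Binomial with variance T·α'·(β'+T)/β'² = 4·183·37/1089 = 9028/363.

9028/363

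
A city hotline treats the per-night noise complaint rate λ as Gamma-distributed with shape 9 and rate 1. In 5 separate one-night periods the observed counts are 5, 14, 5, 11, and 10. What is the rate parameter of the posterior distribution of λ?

Total count: 5 + 14 + 5 + 11 + 10 = 45.
Total exposure: 5 nights.
By Gamma–Poisson conjugacy, the posterior is Gamma(α + Σx, β + Σt) = Gamma(9 + 45, 1 + 5) = Gamma(54, 6).

6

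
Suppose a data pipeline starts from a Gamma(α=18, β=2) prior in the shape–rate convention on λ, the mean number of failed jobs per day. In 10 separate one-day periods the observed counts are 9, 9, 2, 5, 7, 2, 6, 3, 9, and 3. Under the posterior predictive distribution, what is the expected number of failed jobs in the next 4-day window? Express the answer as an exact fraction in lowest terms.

73/3

Total count: 9 + 9 + 2 + 5 + 7 + 2 + 6 + 3 + 9 + 3 = 55.
Total exposure: 10 days.
Conjugate update: add total count to the shape and total exposure to the rate, giving Gamma(73, 12).
Predictive mean over a 4-day window = T·E[λ|data] = 4·73/12 = 73/3.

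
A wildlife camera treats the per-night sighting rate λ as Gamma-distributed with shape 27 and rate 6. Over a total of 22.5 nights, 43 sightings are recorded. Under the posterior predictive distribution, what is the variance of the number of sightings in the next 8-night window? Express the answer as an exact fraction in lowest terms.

81760/3249

Total count 43 over total exposure 22.5 nights.
The Gamma prior is conjugate for the Poisson rate, so λ | data ~ Gamma(27+43, 6+22.5) = Gamma(70, 57/2).
The posterior predictive for a window of length T is Negative Binomial with variance T·α'·(β'+T)/β'² = 8·70·(73/2)/(3249/4) = 81760/3249.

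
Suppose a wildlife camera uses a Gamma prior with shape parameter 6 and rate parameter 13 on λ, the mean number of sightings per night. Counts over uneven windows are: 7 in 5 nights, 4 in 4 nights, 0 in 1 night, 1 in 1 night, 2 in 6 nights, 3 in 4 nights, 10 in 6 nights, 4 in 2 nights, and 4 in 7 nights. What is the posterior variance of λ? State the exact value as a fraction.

Total count: 7 + 4 + 0 + 1 + 2 + 3 + 10 + 4 + 4 = 35.
Total exposure: 5 + 4 + 1 + 1 + 6 + 4 + 6 + 2 + 7 = 36 nights.
Conjugate update: add total count to the shape and total exposure to the rate, giving Gamma(41, 49).
Posterior variance = α'/β'² = 41/2401.

41/2401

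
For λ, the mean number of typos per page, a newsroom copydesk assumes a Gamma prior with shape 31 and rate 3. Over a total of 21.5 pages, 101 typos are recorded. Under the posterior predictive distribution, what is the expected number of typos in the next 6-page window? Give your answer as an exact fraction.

Total count 101 over total exposure 21.5 pages.
Posterior: α' = 31 + 101 = 132, β' = 3 + 21.5 = 49/2.
Predictive mean over a 6-page window = T·E[λ|data] = 6·132/(49/2) = 1584/49.

1584/49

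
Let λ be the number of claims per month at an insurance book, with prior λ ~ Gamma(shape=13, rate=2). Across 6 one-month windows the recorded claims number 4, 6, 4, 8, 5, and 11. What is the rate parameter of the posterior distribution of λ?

Total count: 4 + 6 + 4 + 8 + 5 + 11 = 38.
Total exposure: 6 months.
Posterior: α' = 13 + 38 = 51, β' = 2 + 6 = 8.

8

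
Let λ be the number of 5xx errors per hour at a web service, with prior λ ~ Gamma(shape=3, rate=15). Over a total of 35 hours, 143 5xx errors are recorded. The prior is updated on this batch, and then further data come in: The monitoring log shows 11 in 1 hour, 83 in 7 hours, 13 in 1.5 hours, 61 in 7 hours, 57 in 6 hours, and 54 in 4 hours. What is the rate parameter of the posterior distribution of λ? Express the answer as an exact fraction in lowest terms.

153/2

Total count 143 over total exposure 35 hours.
After the first batch: Gamma(3 + 143, 15 + 35) = Gamma(146, 50).
Total count: 11 + 83 + 13 + 61 + 57 + 54 = 279.
Total exposure: 1 + 7 + 1.5 + 7 + 6 + 4 = 26.5 hours.
After the second batch: Gamma(146 + 279, 50 + 26.5) = Gamma(425, 153/2).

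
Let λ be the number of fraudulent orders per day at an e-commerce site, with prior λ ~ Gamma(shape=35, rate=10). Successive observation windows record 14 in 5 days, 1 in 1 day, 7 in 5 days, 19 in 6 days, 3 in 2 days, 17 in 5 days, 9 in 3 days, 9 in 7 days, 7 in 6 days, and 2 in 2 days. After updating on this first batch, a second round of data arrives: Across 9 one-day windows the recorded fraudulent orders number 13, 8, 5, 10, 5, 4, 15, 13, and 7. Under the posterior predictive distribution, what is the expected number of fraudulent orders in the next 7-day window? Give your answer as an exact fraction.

1421/61

Total count: 14 + 1 + 7 + 19 + 3 + 17 + 9 + 9 + 7 + 2 = 88.
Total exposure: 5 + 1 + 5 + 6 + 2 + 5 + 3 + 7 + 6 + 2 = 42 days.
After the first batch: Gamma(35 + 88, 10 + 42) = Gamma(123, 52).
Total count: 13 + 8 + 5 + 10 + 5 + 4 + 15 + 13 + 7 = 80.
Total exposure: 9 days.
After the second batch: Gamma(123 + 80, 52 + 9) = Gamma(203, 61).
Predictive mean over a 7-day window = T·E[λ|data] = 7·203/61 = 1421/61.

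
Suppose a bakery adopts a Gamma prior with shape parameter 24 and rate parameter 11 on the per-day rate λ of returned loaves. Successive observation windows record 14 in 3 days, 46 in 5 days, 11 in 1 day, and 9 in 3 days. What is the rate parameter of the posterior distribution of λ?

Total count: 14 + 46 + 11 + 9 = 80.
Total exposure: 3 + 5 + 1 + 3 = 12 days.
Conjugate update: add total count to the shape and total exposure to the rate, giving Gamma(104, 23).

23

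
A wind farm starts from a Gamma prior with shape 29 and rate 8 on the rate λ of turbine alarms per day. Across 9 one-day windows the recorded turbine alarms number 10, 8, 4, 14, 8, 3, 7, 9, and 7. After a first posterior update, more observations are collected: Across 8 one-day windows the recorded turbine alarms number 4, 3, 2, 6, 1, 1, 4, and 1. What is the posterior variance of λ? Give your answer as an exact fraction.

121/625

Total count: 10 + 8 + 4 + 14 + 8 + 3 + 7 + 9 + 7 = 70.
Total exposure: 9 days.
After the first batch: Gamma(29 + 70, 8 + 9) = Gamma(99, 17).
Total count: 4 + 3 + 2 + 6 + 1 + 1 + 4 + 1 = 22.
Total exposure: 8 days.
After the second batch: Gamma(99 + 22, 17 + 8) = Gamma(121, 25).
Posterior variance = α'/β'² = 121/625.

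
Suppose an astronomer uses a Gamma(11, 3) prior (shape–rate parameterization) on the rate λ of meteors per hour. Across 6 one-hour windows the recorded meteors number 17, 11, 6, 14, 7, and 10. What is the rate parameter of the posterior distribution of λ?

Total count: 17 + 11 + 6 + 14 + 7 + 10 = 65.
Total exposure: 6 hours.
The Gamma prior is conjugate for the Poisson rate, so λ | data ~ Gamma(11+65, 3+6) = Gamma(76, 9).

9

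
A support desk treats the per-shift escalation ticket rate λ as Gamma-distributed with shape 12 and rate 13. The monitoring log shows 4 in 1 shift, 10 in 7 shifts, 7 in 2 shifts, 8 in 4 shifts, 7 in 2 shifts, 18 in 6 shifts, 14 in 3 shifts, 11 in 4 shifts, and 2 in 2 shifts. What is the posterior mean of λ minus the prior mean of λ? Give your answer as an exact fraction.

Total count: 4 + 10 + 7 + 8 + 7 + 18 + 14 + 11 + 2 = 81.
Total exposure: 1 + 7 + 2 + 4 + 2 + 6 + 3 + 4 + 2 = 31 shifts.
Gamma(α, β) with Poisson data over total exposure Σt gives posterior Gamma(α+Σx, β+Σt) = Gamma(93, 44).
Posterior mean = 93/44 = 93/44; prior mean = 12/13 = 12/13. Difference = 93/44 − 12/13 = 681/572.

681/572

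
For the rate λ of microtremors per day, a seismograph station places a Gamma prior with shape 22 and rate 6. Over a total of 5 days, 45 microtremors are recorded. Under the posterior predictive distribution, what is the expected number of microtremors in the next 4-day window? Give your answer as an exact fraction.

268/11

Total count 45 over total exposure 5 days.
Posterior: α' = 22 + 45 = 67, β' = 6 + 5 = 11.
Predictive mean over a 4-day window = T·E[λ|data] = 4·67/11 = 268/11.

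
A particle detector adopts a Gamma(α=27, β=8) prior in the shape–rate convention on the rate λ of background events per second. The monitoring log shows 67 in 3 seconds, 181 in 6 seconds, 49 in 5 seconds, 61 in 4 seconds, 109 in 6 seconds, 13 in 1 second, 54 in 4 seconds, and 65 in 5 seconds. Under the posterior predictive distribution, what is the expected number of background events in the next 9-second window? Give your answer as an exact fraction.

Total count: 67 + 181 + 49 + 61 + 109 + 13 + 54 + 65 = 599.
Total exposure: 3 + 6 + 5 + 4 + 6 + 1 + 4 + 5 = 34 seconds.
Gamma(α, β) with Poisson data over total exposure Σt gives posterior Gamma(α+Σx, β+Σt) = Gamma(626, 42).
Predictive mean over a 9-second window = T·E[λ|data] = 9·626/42 = 939/7.

939/7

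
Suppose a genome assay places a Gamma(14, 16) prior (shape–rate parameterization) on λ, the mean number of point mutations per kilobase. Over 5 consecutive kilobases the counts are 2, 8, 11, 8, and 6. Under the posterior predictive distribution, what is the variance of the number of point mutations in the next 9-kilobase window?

Total count: 2 + 8 + 11 + 8 + 6 = 35.
Total exposure: 5 kilobases.
Posterior: α' = 14 + 35 = 49, β' = 16 + 5 = 21.
The posterior predictive for a window of length T is Negative Binomial with variance T·α'·(β'+T)/β'² = 9·49·30/441 = 30.

30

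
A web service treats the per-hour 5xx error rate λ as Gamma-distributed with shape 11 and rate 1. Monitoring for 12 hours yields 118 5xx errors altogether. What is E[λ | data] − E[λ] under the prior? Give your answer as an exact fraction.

Total count 118 over total exposure 12 hours.
The Gamma prior is conjugate for the Poisson rate, so λ | data ~ Gamma(11+118, 1+12) = Gamma(129, 13).
Posterior mean = 129/13 = 129/13; prior mean = 11/1 = 11. Difference = 129/13 − 11 = -14/13.

-14/13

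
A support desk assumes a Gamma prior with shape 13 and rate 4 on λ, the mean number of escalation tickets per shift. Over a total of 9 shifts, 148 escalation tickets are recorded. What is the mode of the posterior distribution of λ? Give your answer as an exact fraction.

Total count 148 over total exposure 9 shifts.
Gamma(α, β) with Poisson data over total exposure Σt gives posterior Gamma(α+Σx, β+Σt) = Gamma(161, 13).
Posterior mode = (α'−1)/β' = 160/13.

160/13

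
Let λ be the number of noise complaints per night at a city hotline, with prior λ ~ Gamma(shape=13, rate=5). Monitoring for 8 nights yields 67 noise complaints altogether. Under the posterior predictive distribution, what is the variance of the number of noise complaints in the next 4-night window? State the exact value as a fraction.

Total count 67 over total exposure 8 nights.
Conjugate update: add total count to the shape and total exposure to the rate, giving Gamma(80, 13).
The posterior predictive for a window of length T is Negative Binomial with variance T·α'·(β'+T)/β'² = 4·80·17/169 = 5440/169.

5440/169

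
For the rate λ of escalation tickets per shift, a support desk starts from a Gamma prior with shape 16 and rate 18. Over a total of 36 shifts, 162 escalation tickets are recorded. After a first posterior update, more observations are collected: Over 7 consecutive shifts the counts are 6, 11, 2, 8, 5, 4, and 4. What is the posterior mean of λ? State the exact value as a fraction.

218/61

Total count 162 over total exposure 36 shifts.
After the first batch: Gamma(16 + 162, 18 + 36) = Gamma(178, 54).
Total count: 6 + 11 + 2 + 8 + 5 + 4 + 4 = 40.
Total exposure: 7 shifts.
After the second batch: Gamma(178 + 40, 54 + 7) = Gamma(218, 61).
Posterior mean = α'/β' = 218/61.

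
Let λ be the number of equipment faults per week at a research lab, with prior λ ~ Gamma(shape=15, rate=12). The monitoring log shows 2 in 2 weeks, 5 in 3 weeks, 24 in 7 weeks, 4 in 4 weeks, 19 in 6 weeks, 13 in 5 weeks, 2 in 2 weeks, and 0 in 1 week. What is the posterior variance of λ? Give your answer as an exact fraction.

Total count: 2 + 5 + 24 + 4 + 19 + 13 + 2 + 0 = 69.
Total exposure: 2 + 3 + 7 + 4 + 6 + 5 + 2 + 1 = 30 weeks.
Conjugate update: add total count to the shape and total exposure to the rate, giving Gamma(84, 42).
Posterior variance = α'/β'² = 84/1764 = 1/21.

1/21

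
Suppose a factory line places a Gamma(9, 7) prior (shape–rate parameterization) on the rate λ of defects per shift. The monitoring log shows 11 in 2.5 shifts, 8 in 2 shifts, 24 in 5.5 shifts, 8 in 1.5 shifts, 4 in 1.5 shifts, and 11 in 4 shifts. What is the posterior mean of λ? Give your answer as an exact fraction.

25/8

Total count: 11 + 8 + 24 + 8 + 4 + 11 = 66.
Total exposure: 2.5 + 2 + 5.5 + 1.5 + 1.5 + 4 = 17 shifts.
Posterior: α' = 9 + 66 = 75, β' = 7 + 17 = 24.
Posterior mean = α'/β' = 75/24 = 25/8.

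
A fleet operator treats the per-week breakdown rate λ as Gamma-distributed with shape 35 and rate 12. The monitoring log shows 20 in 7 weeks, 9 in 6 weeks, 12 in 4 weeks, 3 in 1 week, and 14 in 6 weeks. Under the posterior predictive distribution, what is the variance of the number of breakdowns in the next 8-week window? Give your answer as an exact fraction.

682/27

Total count: 20 + 9 + 12 + 3 + 14 = 58.
Total exposure: 7 + 6 + 4 + 1 + 6 = 24 weeks.
Conjugate update: add total count to the shape and total exposure to the rate, giving Gamma(93, 36).
The posterior predictive for a window of length T is Negative Binomial with variance T·α'·(β'+T)/β'² = 8·93·44/1296 = 682/27.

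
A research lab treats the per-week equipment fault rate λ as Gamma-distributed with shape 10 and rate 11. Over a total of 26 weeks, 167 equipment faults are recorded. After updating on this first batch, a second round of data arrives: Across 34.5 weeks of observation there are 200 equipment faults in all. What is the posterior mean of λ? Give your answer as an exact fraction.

Total count 167 over total exposure 26 weeks.
After the first batch: Gamma(10 + 167, 11 + 26) = Gamma(177, 37).
Total count 200 over total exposure 34.5 weeks.
After the second batch: Gamma(177 + 200, 37 + 34.5) = Gamma(377, 143/2).
Posterior mean = α'/β' = 377/(143/2) = 58/11.

58/11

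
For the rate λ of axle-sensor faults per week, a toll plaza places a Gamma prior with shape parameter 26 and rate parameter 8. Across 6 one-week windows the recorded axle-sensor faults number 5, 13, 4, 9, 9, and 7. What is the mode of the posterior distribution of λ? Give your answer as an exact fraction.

Total count: 5 + 13 + 4 + 9 + 9 + 7 = 47.
Total exposure: 6 weeks.
By Gamma–Poisson conjugacy, the posterior is Gamma(α + Σx, β + Σt) = Gamma(26 + 47, 8 + 6) = Gamma(73, 14).
Posterior mode = (α'−1)/β' = 72/14 = 36/7.

36/7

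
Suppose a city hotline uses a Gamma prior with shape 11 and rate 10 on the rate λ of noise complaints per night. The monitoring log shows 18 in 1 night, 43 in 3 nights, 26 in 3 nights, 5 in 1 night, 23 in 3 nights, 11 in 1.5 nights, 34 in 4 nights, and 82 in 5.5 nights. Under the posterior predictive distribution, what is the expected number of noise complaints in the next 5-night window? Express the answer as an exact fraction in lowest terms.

Total count: 18 + 43 + 26 + 5 + 23 + 11 + 34 + 82 = 242.
Total exposure: 1 + 3 + 3 + 1 + 3 + 1.5 + 4 + 5.5 = 22 nights.
By Gamma–Poisson conjugacy, the posterior is Gamma(α + Σx, β + Σt) = Gamma(11 + 242, 10 + 22) = Gamma(253, 32).
Predictive mean over a 5-night window = T·E[λ|data] = 5·253/32 = 1265/32.

1265/32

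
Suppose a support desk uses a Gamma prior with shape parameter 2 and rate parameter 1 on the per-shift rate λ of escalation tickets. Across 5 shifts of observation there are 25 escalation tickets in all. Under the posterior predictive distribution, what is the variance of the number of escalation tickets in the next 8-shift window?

Total count 25 over total exposure 5 shifts.
Gamma(α, β) with Poisson data over total exposure Σt gives posterior Gamma(α+Σx, β+Σt) = Gamma(27, 6).
The posterior predictive for a window of length T is Negative Binomial with variance T·α'·(β'+T)/β'² = 8·27·14/36 = 84.

84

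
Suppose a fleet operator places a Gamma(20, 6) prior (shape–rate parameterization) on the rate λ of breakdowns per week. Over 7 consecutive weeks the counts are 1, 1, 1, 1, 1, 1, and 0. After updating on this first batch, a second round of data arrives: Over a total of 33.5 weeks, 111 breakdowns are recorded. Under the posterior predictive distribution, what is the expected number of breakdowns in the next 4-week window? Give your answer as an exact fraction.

Total count: 1 + 1 + 1 + 1 + 1 + 1 + 0 = 6.
Total exposure: 7 weeks.
After the first batch: Gamma(20 + 6, 6 + 7) = Gamma(26, 13).
Total count 111 over total exposure 33.5 weeks.
After the second batch: Gamma(26 + 111, 13 + 33.5) = Gamma(137, 93/2).
Predictive mean over a 4-week window = T·E[λ|data] = 4·137/(93/2) = 1096/93.

1096/93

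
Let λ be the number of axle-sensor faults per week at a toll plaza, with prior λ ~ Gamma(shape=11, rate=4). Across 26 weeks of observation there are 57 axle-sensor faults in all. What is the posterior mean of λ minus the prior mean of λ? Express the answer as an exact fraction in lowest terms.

-29/60

Total count 57 over total exposure 26 weeks.
Conjugate update: add total count to the shape and total exposure to the rate, giving Gamma(68, 30).
Posterior mean = 68/30 = 34/15; prior mean = 11/4 = 11/4. Difference = 34/15 − 11/4 = -29/60.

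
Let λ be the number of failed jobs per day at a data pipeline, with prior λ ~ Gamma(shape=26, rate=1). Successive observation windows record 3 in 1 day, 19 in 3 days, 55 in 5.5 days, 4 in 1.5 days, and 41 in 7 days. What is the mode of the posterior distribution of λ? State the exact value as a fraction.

Total count: 3 + 19 + 55 + 4 + 41 = 122.
Total exposure: 1 + 3 + 5.5 + 1.5 + 7 = 18 days.
Posterior: α' = 26 + 122 = 148, β' = 1 + 18 = 19.
Posterior mode = (α'−1)/β' = 147/19.

147/19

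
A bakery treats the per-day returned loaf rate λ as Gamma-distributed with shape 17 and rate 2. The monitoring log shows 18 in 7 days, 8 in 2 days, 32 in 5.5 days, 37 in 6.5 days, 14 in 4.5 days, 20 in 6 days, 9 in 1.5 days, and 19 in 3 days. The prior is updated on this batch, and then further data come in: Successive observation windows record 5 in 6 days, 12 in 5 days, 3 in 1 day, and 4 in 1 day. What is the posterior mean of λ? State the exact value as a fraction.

Total count: 18 + 8 + 32 + 37 + 14 + 20 + 9 + 19 = 157.
Total exposure: 7 + 2 + 5.5 + 6.5 + 4.5 + 6 + 1.5 + 3 = 36 days.
After the first batch: Gamma(17 + 157, 2 + 36) = Gamma(174, 38).
Total count: 5 + 12 + 3 + 4 = 24.
Total exposure: 6 + 5 + 1 + 1 = 13 days.
After the second batch: Gamma(174 + 24, 38 + 13) = Gamma(198, 51).
Posterior mean = α'/β' = 198/51 = 66/17.

66/17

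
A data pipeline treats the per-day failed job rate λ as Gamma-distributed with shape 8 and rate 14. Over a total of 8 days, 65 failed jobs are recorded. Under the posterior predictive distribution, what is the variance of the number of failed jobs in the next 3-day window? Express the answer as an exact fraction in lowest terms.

5475/484

Total count 65 over total exposure 8 days.
By Gamma–Poisson conjugacy, the posterior is Gamma(α + Σx, β + Σt) = Gamma(8 + 65, 14 + 8) = Gamma(73, 22).
The posterior predictive for a window of length T is Negative Binomial with variance T·α'·(β'+T)/β'² = 3·73·25/484 = 5475/484.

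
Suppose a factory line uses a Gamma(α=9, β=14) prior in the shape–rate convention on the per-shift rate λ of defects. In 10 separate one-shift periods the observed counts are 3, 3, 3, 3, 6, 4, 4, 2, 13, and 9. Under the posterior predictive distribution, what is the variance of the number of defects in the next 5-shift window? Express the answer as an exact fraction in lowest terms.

Total count: 3 + 3 + 3 + 3 + 6 + 4 + 4 + 2 + 13 + 9 = 50.
Total exposure: 10 shifts.
Gamma(α, β) with Poisson data over total exposure Σt gives posterior Gamma(α+Σx, β+Σt) = Gamma(59, 24).
The posterior predictive for a window of length T is Negative Binomial with variance T·α'·(β'+T)/β'² = 5·59·29/576 = 8555/576.

8555/576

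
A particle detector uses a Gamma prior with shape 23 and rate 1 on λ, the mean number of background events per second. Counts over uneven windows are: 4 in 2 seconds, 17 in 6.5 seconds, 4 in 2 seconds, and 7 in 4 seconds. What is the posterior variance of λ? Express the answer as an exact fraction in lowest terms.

Total count: 4 + 17 + 4 + 7 = 32.
Total exposure: 2 + 6.5 + 2 + 4 = 14.5 seconds.
Conjugate update: add total count to the shape and total exposure to the rate, giving Gamma(55, 31/2).
Posterior variance = α'/β'² = 55/(961/4) = 220/961.

220/961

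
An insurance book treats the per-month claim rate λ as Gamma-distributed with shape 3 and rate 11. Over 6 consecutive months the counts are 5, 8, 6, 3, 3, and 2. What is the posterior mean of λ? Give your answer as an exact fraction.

30/17

Total count: 5 + 8 + 6 + 3 + 3 + 2 = 27.
Total exposure: 6 months.
Gamma(α, β) with Poisson data over total exposure Σt gives posterior Gamma(α+Σx, β+Σt) = Gamma(30, 17).
Posterior mean = α'/β' = 30/17.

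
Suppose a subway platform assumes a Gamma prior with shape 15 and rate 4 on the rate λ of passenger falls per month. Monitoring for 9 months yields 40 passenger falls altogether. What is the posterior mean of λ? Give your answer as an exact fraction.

55/13

Total count 40 over total exposure 9 months.
By Gamma–Poisson conjugacy, the posterior is Gamma(α + Σx, β + Σt) = Gamma(15 + 40, 4 + 9) = Gamma(55, 13).
Posterior mean = α'/β' = 55/13.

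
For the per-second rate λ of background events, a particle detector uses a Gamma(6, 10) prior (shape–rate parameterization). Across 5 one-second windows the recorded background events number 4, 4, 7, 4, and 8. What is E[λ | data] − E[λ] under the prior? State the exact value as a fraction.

Total count: 4 + 4 + 7 + 4 + 8 = 27.
Total exposure: 5 seconds.
The Gamma prior is conjugate for the Poisson rate, so λ | data ~ Gamma(6+27, 10+5) = Gamma(33, 15).
Posterior mean = 33/15 = 11/5; prior mean = 6/10 = 3/5. Difference = 11/5 − 3/5 = 8/5.

8/5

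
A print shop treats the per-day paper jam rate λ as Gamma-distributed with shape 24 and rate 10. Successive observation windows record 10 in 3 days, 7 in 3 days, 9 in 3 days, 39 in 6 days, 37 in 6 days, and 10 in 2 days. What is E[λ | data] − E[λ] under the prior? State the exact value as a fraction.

Total count: 10 + 7 + 9 + 39 + 37 + 10 = 112.
Total exposure: 3 + 3 + 3 + 6 + 6 + 2 = 23 days.
The Gamma prior is conjugate for the Poisson rate, so λ | data ~ Gamma(24+112, 10+23) = Gamma(136, 33).
Posterior mean = 136/33 = 136/33; prior mean = 24/10 = 12/5. Difference = 136/33 − 12/5 = 284/165.

284/165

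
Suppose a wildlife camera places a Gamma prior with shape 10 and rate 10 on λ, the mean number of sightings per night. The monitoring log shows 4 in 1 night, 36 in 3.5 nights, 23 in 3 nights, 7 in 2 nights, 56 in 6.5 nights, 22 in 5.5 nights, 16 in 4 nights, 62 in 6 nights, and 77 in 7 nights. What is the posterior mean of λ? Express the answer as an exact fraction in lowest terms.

626/97

Total count: 4 + 36 + 23 + 7 + 56 + 22 + 16 + 62 + 77 = 303.
Total exposure: 1 + 3.5 + 3 + 2 + 6.5 + 5.5 + 4 + 6 + 7 = 38.5 nights.
Conjugate update: add total count to the shape and total exposure to the rate, giving Gamma(313, 97/2).
Posterior mean = α'/β' = 313/(97/2) = 626/97.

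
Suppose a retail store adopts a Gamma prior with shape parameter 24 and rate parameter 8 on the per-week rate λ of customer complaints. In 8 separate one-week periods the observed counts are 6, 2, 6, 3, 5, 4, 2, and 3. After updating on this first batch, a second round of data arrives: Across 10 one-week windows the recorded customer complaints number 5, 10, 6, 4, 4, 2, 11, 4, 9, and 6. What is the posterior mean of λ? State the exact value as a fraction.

58/13

Total count: 6 + 2 + 6 + 3 + 5 + 4 + 2 + 3 = 31.
Total exposure: 8 weeks.
After the first batch: Gamma(24 + 31, 8 + 8) = Gamma(55, 16).
Total count: 5 + 10 + 6 + 4 + 4 + 2 + 11 + 4 + 9 + 6 = 61.
Total exposure: 10 weeks.
After the second batch: Gamma(55 + 61, 16 + 10) = Gamma(116, 26).
Posterior mean = α'/β' = 116/26 = 58/13.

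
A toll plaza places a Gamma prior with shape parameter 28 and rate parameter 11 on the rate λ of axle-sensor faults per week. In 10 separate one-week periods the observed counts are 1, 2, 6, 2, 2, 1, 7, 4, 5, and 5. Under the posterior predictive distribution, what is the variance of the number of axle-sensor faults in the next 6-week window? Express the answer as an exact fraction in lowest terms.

162/7

Total count: 1 + 2 + 6 + 2 + 2 + 1 + 7 + 4 + 5 + 5 = 35.
Total exposure: 10 weeks.
The Gamma prior is conjugate for the Poisson rate, so λ | data ~ Gamma(28+35, 11+10) = Gamma(63, 21).
The posterior predictive for a window of length T is Negative Binomial with variance T·α'·(β'+T)/β'² = 6·63·27/441 = 162/7.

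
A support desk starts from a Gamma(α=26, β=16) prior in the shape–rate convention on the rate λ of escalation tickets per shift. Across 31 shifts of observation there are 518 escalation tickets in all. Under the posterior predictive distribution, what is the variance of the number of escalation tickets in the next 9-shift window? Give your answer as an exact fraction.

274176/2209

Total count 518 over total exposure 31 shifts.
Conjugate update: add total count to the shape and total exposure to the rate, giving Gamma(544, 47).
The posterior predictive for a window of length T is Negative Binomial with variance T·α'·(β'+T)/β'² = 9·544·56/2209 = 274176/2209.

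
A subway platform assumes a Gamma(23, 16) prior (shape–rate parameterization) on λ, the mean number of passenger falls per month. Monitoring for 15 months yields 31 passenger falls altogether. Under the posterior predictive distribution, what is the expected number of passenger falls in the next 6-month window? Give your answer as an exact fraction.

Total count 31 over total exposure 15 months.
The Gamma prior is conjugate for the Poisson rate, so λ | data ~ Gamma(23+31, 16+15) = Gamma(54, 31).
Predictive mean over a 6-month window = T·E[λ|data] = 6·54/31 = 324/31.

324/31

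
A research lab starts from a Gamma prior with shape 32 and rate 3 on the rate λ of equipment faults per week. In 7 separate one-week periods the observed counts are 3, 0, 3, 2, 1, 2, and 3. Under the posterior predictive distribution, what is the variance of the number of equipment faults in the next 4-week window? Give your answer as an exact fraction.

Total count: 3 + 0 + 3 + 2 + 1 + 2 + 3 = 14.
Total exposure: 7 weeks.
Posterior: α' = 32 + 14 = 46, β' = 3 + 7 = 10.
The posterior predictive for a window of length T is Negative Binomial with variance T·α'·(β'+T)/β'² = 4·46·14/100 = 644/25.

644/25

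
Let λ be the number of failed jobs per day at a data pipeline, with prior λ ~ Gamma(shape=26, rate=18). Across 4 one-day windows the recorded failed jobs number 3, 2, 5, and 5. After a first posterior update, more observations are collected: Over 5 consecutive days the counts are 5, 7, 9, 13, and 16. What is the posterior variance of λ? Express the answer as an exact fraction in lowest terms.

91/729

Total count: 3 + 2 + 5 + 5 = 15.
Total exposure: 4 days.
After the first batch: Gamma(26 + 15, 18 + 4) = Gamma(41, 22).
Total count: 5 + 7 + 9 + 13 + 16 = 50.
Total exposure: 5 days.
After the second batch: Gamma(41 + 50, 22 + 5) = Gamma(91, 27).
Posterior variance = α'/β'² = 91/729.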